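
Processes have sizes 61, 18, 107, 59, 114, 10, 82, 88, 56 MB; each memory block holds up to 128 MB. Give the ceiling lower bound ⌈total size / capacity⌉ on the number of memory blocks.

5

Total size = 61 + 18 + 107 + 59 + 114 + 10 + 82 + 88 + 56 = 595 MB.
⌈595 / 128⌉ = 5.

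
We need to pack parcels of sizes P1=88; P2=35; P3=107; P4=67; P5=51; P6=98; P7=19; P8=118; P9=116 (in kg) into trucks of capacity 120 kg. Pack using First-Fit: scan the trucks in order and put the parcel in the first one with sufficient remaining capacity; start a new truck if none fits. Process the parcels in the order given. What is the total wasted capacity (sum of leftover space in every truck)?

141

Put P1 (88 kg) in truck 1; 32 kg remain.
Put P2 (35 kg) in truck 2; 85 kg remain.
Put P3 (107 kg) in truck 3; 13 kg remain.
Put P4 (67 kg) in truck 2; 18 kg remain.
Put P5 (51 kg) in truck 4; 69 kg remain.
Put P6 (98 kg) in truck 5; 22 kg remain.
Put P7 (19 kg) in truck 1; 13 kg remain.
Put P8 (118 kg) in truck 6; 2 kg remain.
Put P9 (116 kg) in truck 7; 4 kg remain.
7 trucks × 120 kg = 840 kg; used 699 kg; unused 141 kg.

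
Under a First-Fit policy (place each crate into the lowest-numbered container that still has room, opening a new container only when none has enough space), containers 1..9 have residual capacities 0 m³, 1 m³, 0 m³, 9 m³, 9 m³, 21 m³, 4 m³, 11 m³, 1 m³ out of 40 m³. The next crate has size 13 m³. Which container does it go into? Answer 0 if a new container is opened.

Containers with room: container 6 (21 m³).
The first with room is container 6.

6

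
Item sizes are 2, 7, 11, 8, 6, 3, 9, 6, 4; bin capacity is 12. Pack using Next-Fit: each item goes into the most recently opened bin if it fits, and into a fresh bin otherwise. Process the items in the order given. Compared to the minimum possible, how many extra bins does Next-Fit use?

1

Next-Fit: [2,7] [11] [8] [6,3] [9] [6,4] → 6 bins.
Total size 56; any packing needs at least ⌈56/12⌉ = 5 bins.
An optimal packing achieves that bound: [11] [9,3] [8,4] [7,2] [6,6] → 5 bins.
Excess: 6 − 5 = 1.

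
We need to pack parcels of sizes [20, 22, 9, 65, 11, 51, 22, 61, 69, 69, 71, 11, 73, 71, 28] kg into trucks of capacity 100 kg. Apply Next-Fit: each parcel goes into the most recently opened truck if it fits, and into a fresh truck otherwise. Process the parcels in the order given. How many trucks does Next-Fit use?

9 trucks

Put 20 kg in truck 1; 80 kg remain.
Put 22 kg in truck 1; 58 kg remain.
Put 9 kg in truck 1; 49 kg remain.
Put 65 kg in truck 2; 35 kg remain.
Put 11 kg in truck 2; 24 kg remain.
Put 51 kg in truck 3; 49 kg remain.
Put 22 kg in truck 3; 27 kg remain.
Put 61 kg in truck 4; 39 kg remain.
Put 69 kg in truck 5; 31 kg remain.
Put 69 kg in truck 6; 31 kg remain.
Put 71 kg in truck 7; 29 kg remain.
Put 11 kg in truck 7; 18 kg remain.
Put 73 kg in truck 8; 27 kg remain.
Put 71 kg in truck 9; 29 kg remain.
Put 28 kg in truck 9; 1 kg remain.
Final trucks: [20,22,9] [65,11] [51,22] [61] [69] [69] [71,11] [73] [71,28].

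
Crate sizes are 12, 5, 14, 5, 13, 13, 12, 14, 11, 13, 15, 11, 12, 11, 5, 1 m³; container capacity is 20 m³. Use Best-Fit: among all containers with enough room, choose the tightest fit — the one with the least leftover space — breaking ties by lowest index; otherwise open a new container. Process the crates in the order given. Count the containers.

Put 12 m³ in container 1; 8 m³ remain.
Put 5 m³ in container 1; 3 m³ remain.
Put 14 m³ in container 2; 6 m³ remain.
Put 5 m³ in container 2; 1 m³ remain.
Put 13 m³ in container 3; 7 m³ remain.
Put 13 m³ in container 4; 7 m³ remain.
Put 12 m³ in container 5; 8 m³ remain.
Put 14 m³ in container 6; 6 m³ remain.
Put 11 m³ in container 7; 9 m³ remain.
Put 13 m³ in container 8; 7 m³ remain.
Put 15 m³ in container 9; 5 m³ remain.
Put 11 m³ in container 10; 9 m³ remain.
Put 12 m³ in container 11; 8 m³ remain.
Put 11 m³ in container 12; 9 m³ remain.
Put 5 m³ in container 9; 0 m³ remain.
Put 1 m³ in container 2; 0 m³ remain.

12 containers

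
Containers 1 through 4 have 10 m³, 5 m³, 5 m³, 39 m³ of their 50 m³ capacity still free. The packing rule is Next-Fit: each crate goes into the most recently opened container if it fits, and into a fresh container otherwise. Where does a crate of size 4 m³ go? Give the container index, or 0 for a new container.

Next-Fit only looks at container 4, which has 39 m³ free.
4 m³ fits there.

4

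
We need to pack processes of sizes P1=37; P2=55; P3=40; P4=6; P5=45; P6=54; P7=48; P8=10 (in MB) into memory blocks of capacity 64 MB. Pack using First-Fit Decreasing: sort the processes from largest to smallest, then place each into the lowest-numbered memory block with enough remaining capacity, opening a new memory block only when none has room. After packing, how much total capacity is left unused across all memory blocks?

Sorted descending: 55, 54, 48, 45, 40, 37, 10, 6.
55 MB → memory block 1 (remaining 9 MB)
54 MB → memory block 2 (remaining 10 MB)
48 MB → memory block 3 (remaining 16 MB)
45 MB → memory block 4 (remaining 19 MB)
40 MB → memory block 5 (remaining 24 MB)
37 MB → memory block 6 (remaining 27 MB)
10 MB → memory block 2 (remaining 0 MB)
6 MB → memory block 1 (remaining 3 MB)
6 memory blocks × 64 MB = 384 MB; used 295 MB; unused 89 MB.

89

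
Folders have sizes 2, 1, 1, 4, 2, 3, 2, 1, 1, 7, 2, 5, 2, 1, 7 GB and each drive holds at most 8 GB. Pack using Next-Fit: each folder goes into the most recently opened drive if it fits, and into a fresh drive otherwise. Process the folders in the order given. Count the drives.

drive 1: place 2 GB, 6 GB left
drive 1: place 1 GB, 5 GB left
drive 1: place 1 GB, 4 GB left
drive 1: place 4 GB, 0 GB left
drive 2: place 2 GB, 6 GB left
drive 2: place 3 GB, 3 GB left
drive 2: place 2 GB, 1 GB left
drive 2: place 1 GB, 0 GB left
drive 3: place 1 GB, 7 GB left
drive 3: place 7 GB, 0 GB left
drive 4: place 2 GB, 6 GB left
drive 4: place 5 GB, 1 GB left
drive 5: place 2 GB, 6 GB left
drive 5: place 1 GB, 5 GB left
drive 6: place 7 GB, 1 GB left

6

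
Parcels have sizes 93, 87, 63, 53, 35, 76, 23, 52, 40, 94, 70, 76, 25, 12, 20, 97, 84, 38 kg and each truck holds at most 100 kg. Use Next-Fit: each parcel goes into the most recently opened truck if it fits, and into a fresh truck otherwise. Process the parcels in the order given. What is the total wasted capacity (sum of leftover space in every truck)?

262

Put 93 kg in truck 1; 7 kg remain.
Put 87 kg in truck 2; 13 kg remain.
Put 63 kg in truck 3; 37 kg remain.
Put 53 kg in truck 4; 47 kg remain.
Put 35 kg in truck 4; 12 kg remain.
Put 76 kg in truck 5; 24 kg remain.
Put 23 kg in truck 5; 1 kg remain.
Put 52 kg in truck 6; 48 kg remain.
Put 40 kg in truck 6; 8 kg remain.
Put 94 kg in truck 7; 6 kg remain.
Put 70 kg in truck 8; 30 kg remain.
Put 76 kg in truck 9; 24 kg remain.
Put 25 kg in truck 10; 75 kg remain.
Put 12 kg in truck 10; 63 kg remain.
Put 20 kg in truck 10; 43 kg remain.
Put 97 kg in truck 11; 3 kg remain.
Put 84 kg in truck 12; 16 kg remain.
Put 38 kg in truck 13; 62 kg remain.
13 trucks × 100 kg = 1300 kg; used 1038 kg; unused 262 kg.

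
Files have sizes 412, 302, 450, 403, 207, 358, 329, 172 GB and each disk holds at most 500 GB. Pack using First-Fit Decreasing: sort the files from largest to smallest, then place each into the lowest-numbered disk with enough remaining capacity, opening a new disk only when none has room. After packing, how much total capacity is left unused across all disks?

867

Sorted descending: 450, 412, 403, 358, 329, 302, 207, 172.
Put 450 GB in disk 1; 50 GB remain.
Put 412 GB in disk 2; 88 GB remain.
Put 403 GB in disk 3; 97 GB remain.
Put 358 GB in disk 4; 142 GB remain.
Put 329 GB in disk 5; 171 GB remain.
Put 302 GB in disk 6; 198 GB remain.
Put 207 GB in disk 7; 293 GB remain.
Put 172 GB in disk 6; 26 GB remain.
7 disks × 500 GB = 3500 GB; used 2633 GB; unused 867 GB.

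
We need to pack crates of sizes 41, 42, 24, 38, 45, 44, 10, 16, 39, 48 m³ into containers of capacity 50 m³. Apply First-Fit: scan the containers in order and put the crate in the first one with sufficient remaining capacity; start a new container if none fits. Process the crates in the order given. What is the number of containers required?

Put 41 m³ in container 1; 9 m³ remain.
Put 42 m³ in container 2; 8 m³ remain.
Put 24 m³ in container 3; 26 m³ remain.
Put 38 m³ in container 4; 12 m³ remain.
Put 45 m³ in container 5; 5 m³ remain.
Put 44 m³ in container 6; 6 m³ remain.
Put 10 m³ in container 3; 16 m³ remain.
Put 16 m³ in container 3; 0 m³ remain.
Put 39 m³ in container 7; 11 m³ remain.
Put 48 m³ in container 8; 2 m³ remain.

8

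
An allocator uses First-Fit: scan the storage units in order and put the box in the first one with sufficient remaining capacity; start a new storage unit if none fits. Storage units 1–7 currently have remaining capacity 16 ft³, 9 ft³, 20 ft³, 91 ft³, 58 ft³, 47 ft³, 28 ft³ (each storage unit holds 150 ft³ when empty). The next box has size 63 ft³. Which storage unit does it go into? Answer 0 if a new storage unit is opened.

4

Storage units with room: storage unit 4 (91 ft³).
The first with room is storage unit 4.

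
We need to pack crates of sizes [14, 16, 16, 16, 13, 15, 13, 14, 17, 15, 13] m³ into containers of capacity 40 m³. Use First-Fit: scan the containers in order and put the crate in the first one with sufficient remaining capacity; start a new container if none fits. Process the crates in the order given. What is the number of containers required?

container 1: place 14 m³, 26 m³ left
container 1: place 16 m³, 10 m³ left
container 2: place 16 m³, 24 m³ left
container 2: place 16 m³, 8 m³ left
container 3: place 13 m³, 27 m³ left
container 3: place 15 m³, 12 m³ left
container 4: place 13 m³, 27 m³ left
container 4: place 14 m³, 13 m³ left
container 5: place 17 m³, 23 m³ left
container 5: place 15 m³, 8 m³ left
container 4: place 13 m³, 0 m³ left
Final containers: [14,16] [16,16] [13,15] [13,14,13] [17,15].

5 containers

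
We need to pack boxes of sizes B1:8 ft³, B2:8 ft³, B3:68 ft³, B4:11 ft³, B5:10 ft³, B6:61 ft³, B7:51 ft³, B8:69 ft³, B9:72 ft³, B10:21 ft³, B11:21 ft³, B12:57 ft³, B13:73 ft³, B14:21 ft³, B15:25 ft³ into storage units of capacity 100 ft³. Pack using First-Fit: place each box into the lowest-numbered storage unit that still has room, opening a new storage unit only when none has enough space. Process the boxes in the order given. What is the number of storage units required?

Put B1 (8 ft³) in storage unit 1; 92 ft³ remain.
Put B2 (8 ft³) in storage unit 1; 84 ft³ remain.
Put B3 (68 ft³) in storage unit 1; 16 ft³ remain.
Put B4 (11 ft³) in storage unit 1; 5 ft³ remain.
Put B5 (10 ft³) in storage unit 2; 90 ft³ remain.
Put B6 (61 ft³) in storage unit 2; 29 ft³ remain.
Put B7 (51 ft³) in storage unit 3; 49 ft³ remain.
Put B8 (69 ft³) in storage unit 4; 31 ft³ remain.
Put B9 (72 ft³) in storage unit 5; 28 ft³ remain.
Put B10 (21 ft³) in storage unit 2; 8 ft³ remain.
Put B11 (21 ft³) in storage unit 3; 28 ft³ remain.
Put B12 (57 ft³) in storage unit 6; 43 ft³ remain.
Put B13 (73 ft³) in storage unit 7; 27 ft³ remain.
Put B14 (21 ft³) in storage unit 3; 7 ft³ remain.
Put B15 (25 ft³) in storage unit 4; 6 ft³ remain.
Final storage units: [8,8,68,11] [10,61,21] [51,21,21] [69,25] [72] [57] [73].

7 storage units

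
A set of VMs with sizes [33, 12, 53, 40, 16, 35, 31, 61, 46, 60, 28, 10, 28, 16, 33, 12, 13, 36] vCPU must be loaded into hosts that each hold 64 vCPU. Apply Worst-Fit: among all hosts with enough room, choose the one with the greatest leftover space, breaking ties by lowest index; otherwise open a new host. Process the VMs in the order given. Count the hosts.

host 1: place 33 vCPU, 31 vCPU left
host 1: place 12 vCPU, 19 vCPU left
host 2: place 53 vCPU, 11 vCPU left
host 3: place 40 vCPU, 24 vCPU left
host 3: place 16 vCPU, 8 vCPU left
host 4: place 35 vCPU, 29 vCPU left
host 5: place 31 vCPU, 33 vCPU left
host 6: place 61 vCPU, 3 vCPU left
host 7: place 46 vCPU, 18 vCPU left
host 8: place 60 vCPU, 4 vCPU left
host 5: place 28 vCPU, 5 vCPU left
host 4: place 10 vCPU, 19 vCPU left
host 9: place 28 vCPU, 36 vCPU left
host 9: place 16 vCPU, 20 vCPU left
host 10: place 33 vCPU, 31 vCPU left
host 10: place 12 vCPU, 19 vCPU left
host 9: place 13 vCPU, 7 vCPU left
host 11: place 36 vCPU, 28 vCPU left
Final hosts: [33,12] [53] [40,16] [35,10] [31,28] [61] [46] [60] [28,16,13] [33,12] [36].

11 hosts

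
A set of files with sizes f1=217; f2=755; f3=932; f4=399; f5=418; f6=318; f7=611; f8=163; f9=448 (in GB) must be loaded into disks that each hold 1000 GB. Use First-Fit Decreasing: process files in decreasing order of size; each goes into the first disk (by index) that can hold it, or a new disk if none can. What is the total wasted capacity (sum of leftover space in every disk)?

739

Sorted descending: 932, 755, 611, 448, 418, 399, 318, 217, 163.
932 GB → disk 1 (remaining 68 GB)
755 GB → disk 2 (remaining 245 GB)
611 GB → disk 3 (remaining 389 GB)
448 GB → disk 4 (remaining 552 GB)
418 GB → disk 4 (remaining 134 GB)
399 GB → disk 5 (remaining 601 GB)
318 GB → disk 3 (remaining 71 GB)
217 GB → disk 2 (remaining 28 GB)
163 GB → disk 5 (remaining 438 GB)
5 disks × 1000 GB = 5000 GB; used 4261 GB; unused 739 GB.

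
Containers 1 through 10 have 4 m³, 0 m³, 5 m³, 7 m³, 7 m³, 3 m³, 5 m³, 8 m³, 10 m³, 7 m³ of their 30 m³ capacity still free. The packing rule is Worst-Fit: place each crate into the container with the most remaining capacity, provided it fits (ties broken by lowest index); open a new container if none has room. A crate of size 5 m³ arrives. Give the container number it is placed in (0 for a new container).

Containers with room: container 3 (5 m³), container 4 (7 m³), container 5 (7 m³), container 7 (5 m³), container 8 (8 m³), container 9 (10 m³), container 10 (7 m³).
Most room is container 9 with 10 m³ free.

9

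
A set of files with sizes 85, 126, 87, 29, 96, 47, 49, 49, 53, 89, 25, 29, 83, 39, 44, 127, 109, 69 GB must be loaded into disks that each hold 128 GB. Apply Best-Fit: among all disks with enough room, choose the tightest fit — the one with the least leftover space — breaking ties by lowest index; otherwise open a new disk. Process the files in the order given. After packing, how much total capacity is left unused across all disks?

Put 85 GB in disk 1; 43 GB remain.
Put 126 GB in disk 2; 2 GB remain.
Put 87 GB in disk 3; 41 GB remain.
Put 29 GB in disk 3; 12 GB remain.
Put 96 GB in disk 4; 32 GB remain.
Put 47 GB in disk 5; 81 GB remain.
Put 49 GB in disk 5; 32 GB remain.
Put 49 GB in disk 6; 79 GB remain.
Put 53 GB in disk 6; 26 GB remain.
Put 89 GB in disk 7; 39 GB remain.
Put 25 GB in disk 6; 1 GB remain.
Put 29 GB in disk 4; 3 GB remain.
Put 83 GB in disk 8; 45 GB remain.
Put 39 GB in disk 7; 0 GB remain.
Put 44 GB in disk 8; 1 GB remain.
Put 127 GB in disk 9; 1 GB remain.
Put 109 GB in disk 10; 19 GB remain.
Put 69 GB in disk 11; 59 GB remain.
11 disks × 128 GB = 1408 GB; used 1235 GB; unused 173 GB.

173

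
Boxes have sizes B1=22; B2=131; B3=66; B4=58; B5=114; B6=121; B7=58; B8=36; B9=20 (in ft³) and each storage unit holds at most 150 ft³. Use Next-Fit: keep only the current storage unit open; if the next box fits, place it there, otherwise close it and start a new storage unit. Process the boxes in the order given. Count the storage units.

6

Put B1 (22 ft³) in storage unit 1; 128 ft³ remain.
Put B2 (131 ft³) in storage unit 2; 19 ft³ remain.
Put B3 (66 ft³) in storage unit 3; 84 ft³ remain.
Put B4 (58 ft³) in storage unit 3; 26 ft³ remain.
Put B5 (114 ft³) in storage unit 4; 36 ft³ remain.
Put B6 (121 ft³) in storage unit 5; 29 ft³ remain.
Put B7 (58 ft³) in storage unit 6; 92 ft³ remain.
Put B8 (36 ft³) in storage unit 6; 56 ft³ remain.
Put B9 (20 ft³) in storage unit 6; 36 ft³ remain.
Final storage units: [22] [131] [66,58] [114] [121] [58,36,20].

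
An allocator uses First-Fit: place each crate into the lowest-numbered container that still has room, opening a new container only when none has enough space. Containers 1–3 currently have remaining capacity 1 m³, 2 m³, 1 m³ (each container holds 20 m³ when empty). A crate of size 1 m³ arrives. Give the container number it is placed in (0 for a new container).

Containers with room: container 1 (1 m³), container 2 (2 m³), container 3 (1 m³).
The first with room is container 1.

1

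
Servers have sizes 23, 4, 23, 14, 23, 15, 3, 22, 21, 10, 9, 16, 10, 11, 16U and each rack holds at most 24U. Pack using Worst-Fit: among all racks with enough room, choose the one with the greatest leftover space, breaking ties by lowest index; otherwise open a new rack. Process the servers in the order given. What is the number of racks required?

11 racks

23U → rack 1 (remaining 1U)
4U → rack 2 (remaining 20U)
23U → rack 3 (remaining 1U)
14U → rack 2 (remaining 6U)
23U → rack 4 (remaining 1U)
15U → rack 5 (remaining 9U)
3U → rack 5 (remaining 6U)
22U → rack 6 (remaining 2U)
21U → rack 7 (remaining 3U)
10U → rack 8 (remaining 14U)
9U → rack 8 (remaining 5U)
16U → rack 9 (remaining 8U)
10U → rack 10 (remaining 14U)
11U → rack 10 (remaining 3U)
16U → rack 11 (remaining 8U)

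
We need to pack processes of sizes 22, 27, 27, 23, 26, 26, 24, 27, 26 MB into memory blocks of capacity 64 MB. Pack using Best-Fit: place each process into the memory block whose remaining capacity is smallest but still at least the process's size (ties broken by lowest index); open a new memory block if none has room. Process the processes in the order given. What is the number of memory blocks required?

22 MB → memory block 1 (remaining 42 MB)
27 MB → memory block 1 (remaining 15 MB)
27 MB → memory block 2 (remaining 37 MB)
23 MB → memory block 2 (remaining 14 MB)
26 MB → memory block 3 (remaining 38 MB)
26 MB → memory block 3 (remaining 12 MB)
24 MB → memory block 4 (remaining 40 MB)
27 MB → memory block 4 (remaining 13 MB)
26 MB → memory block 5 (remaining 38 MB)

5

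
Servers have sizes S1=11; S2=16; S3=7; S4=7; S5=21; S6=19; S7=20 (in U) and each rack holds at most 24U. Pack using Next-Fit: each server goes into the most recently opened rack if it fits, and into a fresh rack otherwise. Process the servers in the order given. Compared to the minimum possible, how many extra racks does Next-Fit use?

Next-Fit: [11] [16,7] [7] [21] [19] [20] → 6 racks.
Total size 101U; any packing needs at least ⌈101/24⌉ = 5 racks.
An optimal packing achieves that bound: [21] [20] [19] [16,7] [11,7] → 5 racks.
Excess: 6 − 5 = 1.

1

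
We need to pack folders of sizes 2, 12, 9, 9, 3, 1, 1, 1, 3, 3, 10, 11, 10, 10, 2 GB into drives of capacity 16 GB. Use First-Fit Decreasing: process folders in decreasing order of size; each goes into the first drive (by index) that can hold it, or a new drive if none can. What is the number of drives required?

7

Sorted descending: 12, 11, 10, 10, 10, 9, 9, 3, 3, 3, 2, 2, 1, 1, 1.
12 GB → drive 1 (remaining 4 GB)
11 GB → drive 2 (remaining 5 GB)
10 GB → drive 3 (remaining 6 GB)
10 GB → drive 4 (remaining 6 GB)
10 GB → drive 5 (remaining 6 GB)
9 GB → drive 6 (remaining 7 GB)
9 GB → drive 7 (remaining 7 GB)
3 GB → drive 1 (remaining 1 GB)
3 GB → drive 2 (remaining 2 GB)
3 GB → drive 3 (remaining 3 GB)
2 GB → drive 2 (remaining 0 GB)
2 GB → drive 3 (remaining 1 GB)
1 GB → drive 1 (remaining 0 GB)
1 GB → drive 3 (remaining 0 GB)
1 GB → drive 4 (remaining 5 GB)
Final drives: [12,3,1] [11,3,2] [10,3,2,1] [10,1] [10] [9] [9].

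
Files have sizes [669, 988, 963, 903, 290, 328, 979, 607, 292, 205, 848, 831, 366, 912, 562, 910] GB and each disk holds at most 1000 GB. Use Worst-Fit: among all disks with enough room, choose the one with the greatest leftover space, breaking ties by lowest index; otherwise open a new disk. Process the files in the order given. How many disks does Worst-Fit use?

12

disk 1: place 669 GB, 331 GB left
disk 2: place 988 GB, 12 GB left
disk 3: place 963 GB, 37 GB left
disk 4: place 903 GB, 97 GB left
disk 1: place 290 GB, 41 GB left
disk 5: place 328 GB, 672 GB left
disk 6: place 979 GB, 21 GB left
disk 5: place 607 GB, 65 GB left
disk 7: place 292 GB, 708 GB left
disk 7: place 205 GB, 503 GB left
disk 8: place 848 GB, 152 GB left
disk 9: place 831 GB, 169 GB left
disk 7: place 366 GB, 137 GB left
disk 10: place 912 GB, 88 GB left
disk 11: place 562 GB, 438 GB left
disk 12: place 910 GB, 90 GB left
Final disks: [669,290] [988] [963] [903] [328,607] [979] [292,205,366] [848] [831] [912] [562] [910].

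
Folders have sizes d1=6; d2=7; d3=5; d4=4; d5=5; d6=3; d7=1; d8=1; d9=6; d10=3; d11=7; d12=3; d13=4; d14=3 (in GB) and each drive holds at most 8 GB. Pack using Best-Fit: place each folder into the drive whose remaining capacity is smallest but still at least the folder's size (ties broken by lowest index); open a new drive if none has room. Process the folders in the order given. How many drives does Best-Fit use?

8 drives

drive 1: place d1 (6 GB), 2 GB left
drive 2: place d2 (7 GB), 1 GB left
drive 3: place d3 (5 GB), 3 GB left
drive 4: place d4 (4 GB), 4 GB left
drive 5: place d5 (5 GB), 3 GB left
drive 3: place d6 (3 GB), 0 GB left
drive 2: place d7 (1 GB), 0 GB left
drive 1: place d8 (1 GB), 1 GB left
drive 6: place d9 (6 GB), 2 GB left
drive 5: place d10 (3 GB), 0 GB left
drive 7: place d11 (7 GB), 1 GB left
drive 4: place d12 (3 GB), 1 GB left
drive 8: place d13 (4 GB), 4 GB left
drive 8: place d14 (3 GB), 1 GB left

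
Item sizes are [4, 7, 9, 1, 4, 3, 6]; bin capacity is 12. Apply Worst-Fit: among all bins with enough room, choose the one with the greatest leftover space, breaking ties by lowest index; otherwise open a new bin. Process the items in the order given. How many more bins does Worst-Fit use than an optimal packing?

Worst-Fit: [4,7] [9,1] [4,3] [6] → 4 bins.
Total size 34; any packing needs at least ⌈34/12⌉ = 3 bins.
An optimal packing achieves that bound: [9,3] [7,4,1] [6,4] → 3 bins.
Excess: 4 − 3 = 1.

1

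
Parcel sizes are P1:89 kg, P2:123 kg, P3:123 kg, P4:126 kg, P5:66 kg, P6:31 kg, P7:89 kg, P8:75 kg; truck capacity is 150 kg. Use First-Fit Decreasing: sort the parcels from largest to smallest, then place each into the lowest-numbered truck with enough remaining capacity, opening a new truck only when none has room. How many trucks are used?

Sorted descending: 126, 123, 123, 89, 89, 75, 66, 31.
truck 1: place 126 kg, 24 kg left
truck 2: place 123 kg, 27 kg left
truck 3: place 123 kg, 27 kg left
truck 4: place 89 kg, 61 kg left
truck 5: place 89 kg, 61 kg left
truck 6: place 75 kg, 75 kg left
truck 6: place 66 kg, 9 kg left
truck 4: place 31 kg, 30 kg left

6 trucks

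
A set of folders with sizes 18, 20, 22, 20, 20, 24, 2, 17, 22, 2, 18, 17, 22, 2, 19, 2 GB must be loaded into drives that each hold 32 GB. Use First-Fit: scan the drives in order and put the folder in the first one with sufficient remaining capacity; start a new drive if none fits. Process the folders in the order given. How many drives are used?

12

18 GB → drive 1 (remaining 14 GB)
20 GB → drive 2 (remaining 12 GB)
22 GB → drive 3 (remaining 10 GB)
20 GB → drive 4 (remaining 12 GB)
20 GB → drive 5 (remaining 12 GB)
24 GB → drive 6 (remaining 8 GB)
2 GB → drive 1 (remaining 12 GB)
17 GB → drive 7 (remaining 15 GB)
22 GB → drive 8 (remaining 10 GB)
2 GB → drive 1 (remaining 10 GB)
18 GB → drive 9 (remaining 14 GB)
17 GB → drive 10 (remaining 15 GB)
22 GB → drive 11 (remaining 10 GB)
2 GB → drive 1 (remaining 8 GB)
19 GB → drive 12 (remaining 13 GB)
2 GB → drive 1 (remaining 6 GB)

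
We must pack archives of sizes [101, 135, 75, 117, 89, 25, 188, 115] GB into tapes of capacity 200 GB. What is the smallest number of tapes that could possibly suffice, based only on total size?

Total size = 101 + 135 + 75 + 117 + 89 + 25 + 188 + 115 = 845 GB.
⌈845 / 200⌉ = 5.

5 tapes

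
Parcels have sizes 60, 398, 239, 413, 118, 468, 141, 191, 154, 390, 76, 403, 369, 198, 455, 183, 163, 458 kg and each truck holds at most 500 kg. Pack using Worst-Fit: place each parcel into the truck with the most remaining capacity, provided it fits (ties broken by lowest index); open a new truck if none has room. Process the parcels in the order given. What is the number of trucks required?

12 trucks

truck 1: place 60 kg, 440 kg left
truck 1: place 398 kg, 42 kg left
truck 2: place 239 kg, 261 kg left
truck 3: place 413 kg, 87 kg left
truck 2: place 118 kg, 143 kg left
truck 4: place 468 kg, 32 kg left
truck 2: place 141 kg, 2 kg left
truck 5: place 191 kg, 309 kg left
truck 5: place 154 kg, 155 kg left
truck 6: place 390 kg, 110 kg left
truck 5: place 76 kg, 79 kg left
truck 7: place 403 kg, 97 kg left
truck 8: place 369 kg, 131 kg left
truck 9: place 198 kg, 302 kg left
truck 10: place 455 kg, 45 kg left
truck 9: place 183 kg, 119 kg left
truck 11: place 163 kg, 337 kg left
truck 12: place 458 kg, 42 kg left
Final trucks: [60,398] [239,118,141] [413] [468] [191,154,76] [390] [403] [369] [198,183] [455] [163] [458].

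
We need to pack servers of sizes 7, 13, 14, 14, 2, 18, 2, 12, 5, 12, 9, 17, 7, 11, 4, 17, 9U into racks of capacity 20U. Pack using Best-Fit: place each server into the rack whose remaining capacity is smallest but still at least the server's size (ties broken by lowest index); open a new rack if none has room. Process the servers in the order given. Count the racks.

rack 1: place 7U, 13U left
rack 1: place 13U, 0U left
rack 2: place 14U, 6U left
rack 3: place 14U, 6U left
rack 2: place 2U, 4U left
rack 4: place 18U, 2U left
rack 4: place 2U, 0U left
rack 5: place 12U, 8U left
rack 3: place 5U, 1U left
rack 6: place 12U, 8U left
rack 7: place 9U, 11U left
rack 8: place 17U, 3U left
rack 5: place 7U, 1U left
rack 7: place 11U, 0U left
rack 2: place 4U, 0U left
rack 9: place 17U, 3U left
rack 10: place 9U, 11U left

10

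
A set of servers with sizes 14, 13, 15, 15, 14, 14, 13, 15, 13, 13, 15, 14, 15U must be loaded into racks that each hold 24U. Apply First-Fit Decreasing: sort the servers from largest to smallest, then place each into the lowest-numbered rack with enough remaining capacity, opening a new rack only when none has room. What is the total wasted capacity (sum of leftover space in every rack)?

Sorted descending: 15, 15, 15, 15, 15, 14, 14, 14, 14, 13, 13, 13, 13.
rack 1: place 15U, 9U left
rack 2: place 15U, 9U left
rack 3: place 15U, 9U left
rack 4: place 15U, 9U left
rack 5: place 15U, 9U left
rack 6: place 14U, 10U left
rack 7: place 14U, 10U left
rack 8: place 14U, 10U left
rack 9: place 14U, 10U left
rack 10: place 13U, 11U left
rack 11: place 13U, 11U left
rack 12: place 13U, 11U left
rack 13: place 13U, 11U left
13 racks × 24U = 312U; used 183U; unused 129U.

129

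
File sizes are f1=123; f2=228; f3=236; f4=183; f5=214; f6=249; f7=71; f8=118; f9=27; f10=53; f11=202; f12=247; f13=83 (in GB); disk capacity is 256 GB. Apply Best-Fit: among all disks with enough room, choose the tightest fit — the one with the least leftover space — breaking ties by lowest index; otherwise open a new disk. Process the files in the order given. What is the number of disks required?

disk 1: place f1 (123 GB), 133 GB left
disk 2: place f2 (228 GB), 28 GB left
disk 3: place f3 (236 GB), 20 GB left
disk 4: place f4 (183 GB), 73 GB left
disk 5: place f5 (214 GB), 42 GB left
disk 6: place f6 (249 GB), 7 GB left
disk 4: place f7 (71 GB), 2 GB left
disk 1: place f8 (118 GB), 15 GB left
disk 2: place f9 (27 GB), 1 GB left
disk 7: place f10 (53 GB), 203 GB left
disk 7: place f11 (202 GB), 1 GB left
disk 8: place f12 (247 GB), 9 GB left
disk 9: place f13 (83 GB), 173 GB left
Final disks: [123,118] [228,27] [236] [183,71] [214] [249] [53,202] [247] [83].

9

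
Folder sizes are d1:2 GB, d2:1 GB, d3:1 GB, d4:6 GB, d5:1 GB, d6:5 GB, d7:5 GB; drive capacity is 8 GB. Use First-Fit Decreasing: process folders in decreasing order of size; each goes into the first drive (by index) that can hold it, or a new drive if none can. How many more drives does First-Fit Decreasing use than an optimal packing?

First-Fit Decreasing: [6,2] [5,1,1,1] [5] → 3 drives.
Total size 21 GB; any packing needs at least ⌈21/8⌉ = 3 drives.
So 3 is already optimal.

0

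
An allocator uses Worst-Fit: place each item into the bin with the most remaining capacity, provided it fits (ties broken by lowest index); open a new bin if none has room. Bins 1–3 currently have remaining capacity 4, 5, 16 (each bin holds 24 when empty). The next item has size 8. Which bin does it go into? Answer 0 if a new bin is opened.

3

Bins with room: bin 3 (16).
Most room is bin 3 with 16 free.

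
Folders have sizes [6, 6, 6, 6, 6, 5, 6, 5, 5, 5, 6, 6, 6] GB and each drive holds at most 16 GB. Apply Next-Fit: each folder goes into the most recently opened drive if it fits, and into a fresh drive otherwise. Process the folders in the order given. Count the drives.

6 drives

Put 6 GB in drive 1; 10 GB remain.
Put 6 GB in drive 1; 4 GB remain.
Put 6 GB in drive 2; 10 GB remain.
Put 6 GB in drive 2; 4 GB remain.
Put 6 GB in drive 3; 10 GB remain.
Put 5 GB in drive 3; 5 GB remain.
Put 6 GB in drive 4; 10 GB remain.
Put 5 GB in drive 4; 5 GB remain.
Put 5 GB in drive 4; 0 GB remain.
Put 5 GB in drive 5; 11 GB remain.
Put 6 GB in drive 5; 5 GB remain.
Put 6 GB in drive 6; 10 GB remain.
Put 6 GB in drive 6; 4 GB remain.
Final drives: [6,6] [6,6] [6,5] [6,5,5] [5,6] [6,6].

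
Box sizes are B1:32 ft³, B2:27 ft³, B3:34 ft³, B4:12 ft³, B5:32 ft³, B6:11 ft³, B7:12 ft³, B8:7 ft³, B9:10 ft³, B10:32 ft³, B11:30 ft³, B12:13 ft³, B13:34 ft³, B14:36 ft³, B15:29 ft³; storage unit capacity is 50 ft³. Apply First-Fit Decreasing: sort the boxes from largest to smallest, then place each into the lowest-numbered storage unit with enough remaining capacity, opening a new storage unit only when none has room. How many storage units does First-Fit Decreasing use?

Sorted descending: 36, 34, 34, 32, 32, 32, 30, 29, 27, 13, 12, 12, 11, 10, 7.
36 ft³ → storage unit 1 (remaining 14 ft³)
34 ft³ → storage unit 2 (remaining 16 ft³)
34 ft³ → storage unit 3 (remaining 16 ft³)
32 ft³ → storage unit 4 (remaining 18 ft³)
32 ft³ → storage unit 5 (remaining 18 ft³)
32 ft³ → storage unit 6 (remaining 18 ft³)
30 ft³ → storage unit 7 (remaining 20 ft³)
29 ft³ → storage unit 8 (remaining 21 ft³)
27 ft³ → storage unit 9 (remaining 23 ft³)
13 ft³ → storage unit 1 (remaining 1 ft³)
12 ft³ → storage unit 2 (remaining 4 ft³)
12 ft³ → storage unit 3 (remaining 4 ft³)
11 ft³ → storage unit 4 (remaining 7 ft³)
10 ft³ → storage unit 5 (remaining 8 ft³)
7 ft³ → storage unit 4 (remaining 0 ft³)

9 storage units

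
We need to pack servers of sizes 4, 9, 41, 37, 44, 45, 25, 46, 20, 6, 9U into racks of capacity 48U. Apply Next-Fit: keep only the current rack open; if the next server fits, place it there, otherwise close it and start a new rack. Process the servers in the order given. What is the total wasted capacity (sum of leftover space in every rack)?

98

Put 4U in rack 1; 44U remain.
Put 9U in rack 1; 35U remain.
Put 41U in rack 2; 7U remain.
Put 37U in rack 3; 11U remain.
Put 44U in rack 4; 4U remain.
Put 45U in rack 5; 3U remain.
Put 25U in rack 6; 23U remain.
Put 46U in rack 7; 2U remain.
Put 20U in rack 8; 28U remain.
Put 6U in rack 8; 22U remain.
Put 9U in rack 8; 13U remain.
8 racks × 48U = 384U; used 286U; unused 98U.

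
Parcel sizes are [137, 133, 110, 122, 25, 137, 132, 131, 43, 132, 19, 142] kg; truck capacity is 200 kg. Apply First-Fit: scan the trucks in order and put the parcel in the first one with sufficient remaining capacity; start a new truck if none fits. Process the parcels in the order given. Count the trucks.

9 trucks

truck 1: place 137 kg, 63 kg left
truck 2: place 133 kg, 67 kg left
truck 3: place 110 kg, 90 kg left
truck 4: place 122 kg, 78 kg left
truck 1: place 25 kg, 38 kg left
truck 5: place 137 kg, 63 kg left
truck 6: place 132 kg, 68 kg left
truck 7: place 131 kg, 69 kg left
truck 2: place 43 kg, 24 kg left
truck 8: place 132 kg, 68 kg left
truck 1: place 19 kg, 19 kg left
truck 9: place 142 kg, 58 kg left
Final trucks: [137,25,19] [133,43] [110] [122] [137] [132] [131] [132] [142].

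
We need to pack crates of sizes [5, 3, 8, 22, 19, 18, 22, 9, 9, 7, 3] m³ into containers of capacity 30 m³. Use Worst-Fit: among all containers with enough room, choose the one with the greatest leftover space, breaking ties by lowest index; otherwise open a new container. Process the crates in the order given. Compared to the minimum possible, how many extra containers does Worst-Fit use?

Worst-Fit: [5,3,8,9] [22,3] [19,7] [18,9] [22] → 5 containers.
Total size 125 m³; any packing needs at least ⌈125/30⌉ = 5 containers.
So 5 is already optimal.

0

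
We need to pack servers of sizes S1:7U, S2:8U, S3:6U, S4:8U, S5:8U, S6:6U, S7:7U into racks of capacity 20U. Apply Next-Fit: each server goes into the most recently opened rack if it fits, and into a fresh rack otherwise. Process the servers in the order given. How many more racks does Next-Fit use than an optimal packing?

Next-Fit: [7,8] [6,8] [8,6] [7] → 4 racks.
Total size 50U; any packing needs at least ⌈50/20⌉ = 3 racks.
An optimal packing achieves that bound: [8,8] [8,7] [7,6,6] → 3 racks.
Excess: 4 − 3 = 1.

1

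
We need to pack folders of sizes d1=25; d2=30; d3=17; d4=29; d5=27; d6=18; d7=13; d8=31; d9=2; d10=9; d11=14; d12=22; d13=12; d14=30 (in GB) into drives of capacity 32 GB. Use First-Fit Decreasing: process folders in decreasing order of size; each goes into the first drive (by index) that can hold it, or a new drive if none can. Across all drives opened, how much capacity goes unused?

Sorted descending: 31, 30, 30, 29, 27, 25, 22, 18, 17, 14, 13, 12, 9, 2.
Put 31 GB in drive 1; 1 GB remain.
Put 30 GB in drive 2; 2 GB remain.
Put 30 GB in drive 3; 2 GB remain.
Put 29 GB in drive 4; 3 GB remain.
Put 27 GB in drive 5; 5 GB remain.
Put 25 GB in drive 6; 7 GB remain.
Put 22 GB in drive 7; 10 GB remain.
Put 18 GB in drive 8; 14 GB remain.
Put 17 GB in drive 9; 15 GB remain.
Put 14 GB in drive 8; 0 GB remain.
Put 13 GB in drive 9; 2 GB remain.
Put 12 GB in drive 10; 20 GB remain.
Put 9 GB in drive 7; 1 GB remain.
Put 2 GB in drive 2; 0 GB remain.
10 drives × 32 GB = 320 GB; used 279 GB; unused 41 GB.

41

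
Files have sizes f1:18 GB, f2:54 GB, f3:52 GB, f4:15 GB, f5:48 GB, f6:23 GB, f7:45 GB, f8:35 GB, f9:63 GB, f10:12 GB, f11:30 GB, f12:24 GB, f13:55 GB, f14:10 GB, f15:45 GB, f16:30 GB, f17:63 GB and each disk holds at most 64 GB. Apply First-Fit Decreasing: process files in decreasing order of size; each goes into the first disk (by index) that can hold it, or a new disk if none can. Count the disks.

11

Sorted descending: 63, 63, 55, 54, 52, 48, 45, 45, 35, 30, 30, 24, 23, 18, 15, 12, 10.
Put 63 GB in disk 1; 1 GB remain.
Put 63 GB in disk 2; 1 GB remain.
Put 55 GB in disk 3; 9 GB remain.
Put 54 GB in disk 4; 10 GB remain.
Put 52 GB in disk 5; 12 GB remain.
Put 48 GB in disk 6; 16 GB remain.
Put 45 GB in disk 7; 19 GB remain.
Put 45 GB in disk 8; 19 GB remain.
Put 35 GB in disk 9; 29 GB remain.
Put 30 GB in disk 10; 34 GB remain.
Put 30 GB in disk 10; 4 GB remain.
Put 24 GB in disk 9; 5 GB remain.
Put 23 GB in disk 11; 41 GB remain.
Put 18 GB in disk 7; 1 GB remain.
Put 15 GB in disk 6; 1 GB remain.
Put 12 GB in disk 5; 0 GB remain.
Put 10 GB in disk 4; 0 GB remain.
Final disks: [63] [63] [55] [54,10] [52,12] [48,15] [45,18] [45] [35,24] [30,30] [23].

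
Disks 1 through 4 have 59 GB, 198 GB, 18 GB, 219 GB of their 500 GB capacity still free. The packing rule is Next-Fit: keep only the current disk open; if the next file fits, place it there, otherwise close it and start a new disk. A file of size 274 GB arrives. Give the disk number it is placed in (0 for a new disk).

0

Next-Fit only looks at disk 4, which has 219 GB free.
274 GB does not fit, so a new disk is opened.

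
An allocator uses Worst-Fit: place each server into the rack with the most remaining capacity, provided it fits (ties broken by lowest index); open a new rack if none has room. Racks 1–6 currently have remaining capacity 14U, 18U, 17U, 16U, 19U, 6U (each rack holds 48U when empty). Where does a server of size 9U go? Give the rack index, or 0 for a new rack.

5

Racks with room: rack 1 (14U), rack 2 (18U), rack 3 (17U), rack 4 (16U), rack 5 (19U).
Most room is rack 5 with 19U free.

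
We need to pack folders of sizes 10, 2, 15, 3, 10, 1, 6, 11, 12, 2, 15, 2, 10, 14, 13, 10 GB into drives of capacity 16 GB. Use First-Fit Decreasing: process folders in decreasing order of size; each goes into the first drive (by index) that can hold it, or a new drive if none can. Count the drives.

10

Sorted descending: 15, 15, 14, 13, 12, 11, 10, 10, 10, 10, 6, 3, 2, 2, 2, 1.
15 GB → drive 1 (remaining 1 GB)
15 GB → drive 2 (remaining 1 GB)
14 GB → drive 3 (remaining 2 GB)
13 GB → drive 4 (remaining 3 GB)
12 GB → drive 5 (remaining 4 GB)
11 GB → drive 6 (remaining 5 GB)
10 GB → drive 7 (remaining 6 GB)
10 GB → drive 8 (remaining 6 GB)
10 GB → drive 9 (remaining 6 GB)
10 GB → drive 10 (remaining 6 GB)
6 GB → drive 7 (remaining 0 GB)
3 GB → drive 4 (remaining 0 GB)
2 GB → drive 3 (remaining 0 GB)
2 GB → drive 5 (remaining 2 GB)
2 GB → drive 5 (remaining 0 GB)
1 GB → drive 1 (remaining 0 GB)
Final drives: [15,1] [15] [14,2] [13,3] [12,2,2] [11] [10,6] [10] [10] [10].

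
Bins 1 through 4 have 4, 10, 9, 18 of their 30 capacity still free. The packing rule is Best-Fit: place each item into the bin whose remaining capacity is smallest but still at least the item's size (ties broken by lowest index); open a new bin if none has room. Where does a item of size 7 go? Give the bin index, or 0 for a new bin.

Bins with room: bin 2 (10), bin 3 (9), bin 4 (18).
Tightest fit is bin 3 with 9 free.

3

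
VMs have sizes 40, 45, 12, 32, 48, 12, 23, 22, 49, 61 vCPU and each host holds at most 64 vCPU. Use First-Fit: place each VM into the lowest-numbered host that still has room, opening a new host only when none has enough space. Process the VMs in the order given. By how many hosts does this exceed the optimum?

1

First-Fit: [40,12,12] [45] [32,23] [48] [22] [49] [61] → 7 hosts.
Total size 344 vCPU; any packing needs at least ⌈344/64⌉ = 6 hosts.
An optimal packing achieves that bound: [61] [49,12] [48,12] [45] [40,23] [32,22] → 6 hosts.
Excess: 7 − 6 = 1.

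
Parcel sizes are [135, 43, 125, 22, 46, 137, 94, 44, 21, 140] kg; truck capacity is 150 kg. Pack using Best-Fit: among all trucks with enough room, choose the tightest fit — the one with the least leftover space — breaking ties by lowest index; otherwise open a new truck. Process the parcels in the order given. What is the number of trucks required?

6 trucks

Put 135 kg in truck 1; 15 kg remain.
Put 43 kg in truck 2; 107 kg remain.
Put 125 kg in truck 3; 25 kg remain.
Put 22 kg in truck 3; 3 kg remain.
Put 46 kg in truck 2; 61 kg remain.
Put 137 kg in truck 4; 13 kg remain.
Put 94 kg in truck 5; 56 kg remain.
Put 44 kg in truck 5; 12 kg remain.
Put 21 kg in truck 2; 40 kg remain.
Put 140 kg in truck 6; 10 kg remain.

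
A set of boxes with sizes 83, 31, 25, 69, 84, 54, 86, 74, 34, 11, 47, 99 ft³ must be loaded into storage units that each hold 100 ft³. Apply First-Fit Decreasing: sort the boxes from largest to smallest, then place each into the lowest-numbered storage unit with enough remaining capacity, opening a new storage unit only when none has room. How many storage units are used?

8

Sorted descending: 99, 86, 84, 83, 74, 69, 54, 47, 34, 31, 25, 11.
99 ft³ → storage unit 1 (remaining 1 ft³)
86 ft³ → storage unit 2 (remaining 14 ft³)
84 ft³ → storage unit 3 (remaining 16 ft³)
83 ft³ → storage unit 4 (remaining 17 ft³)
74 ft³ → storage unit 5 (remaining 26 ft³)
69 ft³ → storage unit 6 (remaining 31 ft³)
54 ft³ → storage unit 7 (remaining 46 ft³)
47 ft³ → storage unit 8 (remaining 53 ft³)
34 ft³ → storage unit 7 (remaining 12 ft³)
31 ft³ → storage unit 6 (remaining 0 ft³)
25 ft³ → storage unit 5 (remaining 1 ft³)
11 ft³ → storage unit 2 (remaining 3 ft³)
Final storage units: [99] [86,11] [84] [83] [74,25] [69,31] [54,34] [47].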